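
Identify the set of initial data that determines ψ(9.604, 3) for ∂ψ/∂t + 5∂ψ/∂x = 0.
A single point: x = -5.396. The characteristic through (9.604, 3) is x - 5t = const, so x = 9.604 - 5·3 = -5.396.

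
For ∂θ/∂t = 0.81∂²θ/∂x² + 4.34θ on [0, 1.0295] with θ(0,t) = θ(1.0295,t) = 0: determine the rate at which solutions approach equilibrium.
Eigenvalues: λₙ = 0.81n²π²/1.0295² - 4.34.
First three modes:
  n=1: λ₁ = 0.81π²/1.0295² - 4.34 ≈ 3.203
  n=2: λ₂ = 3.24π²/1.0295² - 4.34 ≈ 25.831
  n=3: λ₃ = 7.29π²/1.0295² - 4.34 ≈ 63.545
Since 0.81π²/1.0295² ≈ 7.543 > 4.34, all λₙ > 0.
The n=1 mode decays slowest → dominates as t → ∞.
Asymptotic: θ ~ c₁ sin(πx/1.0295) e^{-λ₁t} with decay rate λ₁ ≈ 3.203.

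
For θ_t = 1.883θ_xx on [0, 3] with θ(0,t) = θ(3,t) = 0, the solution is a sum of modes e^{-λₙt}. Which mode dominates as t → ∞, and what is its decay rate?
Eigenvalues: λₙ = 1.883n²π²/3².
First three modes:
  n=1: λ₁ = 1.883π²/3² ≈ 2.065
  n=2: λ₂ = 7.532π²/3² ≈ 8.26 (4× faster decay)
  n=3: λ₃ = 16.947π²/3² ≈ 18.584 (9× faster decay)
As t → ∞, higher modes decay exponentially faster. The n=1 mode dominates: θ ~ c₁ sin(πx/3) e^{-λ₁t}.
Decay rate: λ₁ = 1.883π²/3² ≈ 2.065.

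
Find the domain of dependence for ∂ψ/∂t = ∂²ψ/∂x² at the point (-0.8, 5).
The entire real line. The heat equation has infinite propagation speed: any initial disturbance instantly affects all points (though exponentially small far away).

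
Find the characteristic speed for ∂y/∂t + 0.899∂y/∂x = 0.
Speed = 0.899. Information travels along x - 0.899t = const (rightward).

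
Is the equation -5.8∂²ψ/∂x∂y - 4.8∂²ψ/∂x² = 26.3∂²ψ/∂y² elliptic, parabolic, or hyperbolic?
Rewriting in standard form: -4.8∂²ψ/∂x² - 5.8∂²ψ/∂x∂y - 26.3∂²ψ/∂y² = 0. Computing B² - 4AC with A = -4.8, B = -5.8, C = -26.3: discriminant = -471.32 (negative). Answer: elliptic.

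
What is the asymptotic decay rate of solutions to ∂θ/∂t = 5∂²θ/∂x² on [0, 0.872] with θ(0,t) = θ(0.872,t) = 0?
Eigenvalues: λₙ = 5n²π²/0.872².
First three modes:
  n=1: λ₁ = 5π²/0.872² ≈ 64.899
  n=2: λ₂ = 20π²/0.872² ≈ 259.595 (4× faster decay)
  n=3: λ₃ = 45π²/0.872² ≈ 584.089 (9× faster decay)
As t → ∞, higher modes decay exponentially faster. The n=1 mode dominates: θ ~ c₁ sin(πx/0.872) e^{-λ₁t}.
Decay rate: λ₁ = 5π²/0.872² ≈ 64.899.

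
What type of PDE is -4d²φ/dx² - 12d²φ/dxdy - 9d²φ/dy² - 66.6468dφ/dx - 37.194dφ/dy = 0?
With A = -4, B = -12, C = -9, the discriminant is 0. This is a parabolic PDE.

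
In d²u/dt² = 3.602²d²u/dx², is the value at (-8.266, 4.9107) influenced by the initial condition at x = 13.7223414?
No. The domain of dependence is [-25.9543414, 9.4223414], and 13.7223414 is outside this interval.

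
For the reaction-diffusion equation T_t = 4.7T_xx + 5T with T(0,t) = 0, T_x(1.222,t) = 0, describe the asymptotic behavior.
T → 0. Diffusion dominates reaction (r=5 < κπ²/(4L²)≈7.77); solution decays.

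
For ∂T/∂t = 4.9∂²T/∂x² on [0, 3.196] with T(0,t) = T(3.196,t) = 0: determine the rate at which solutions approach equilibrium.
Eigenvalues: λₙ = 4.9n²π²/3.196².
First three modes:
  n=1: λ₁ = 4.9π²/3.196² ≈ 4.735
  n=2: λ₂ = 19.6π²/3.196² ≈ 18.938 (4× faster decay)
  n=3: λ₃ = 44.1π²/3.196² ≈ 42.611 (9× faster decay)
As t → ∞, higher modes decay exponentially faster. The n=1 mode dominates: T ~ c₁ sin(πx/3.196) e^{-λ₁t}.
Decay rate: λ₁ = 4.9π²/3.196² ≈ 4.735.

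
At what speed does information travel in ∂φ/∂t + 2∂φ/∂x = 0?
Speed = 2. Information travels along x - 2t = const (rightward).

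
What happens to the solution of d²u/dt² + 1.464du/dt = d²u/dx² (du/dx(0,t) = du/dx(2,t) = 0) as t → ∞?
u → constant (steady state). Damping (γ=1.464) dissipates the nonconstant modes; with Neumann BCs the spatial average obeys M''+γM'=0 and tends to a finite limit.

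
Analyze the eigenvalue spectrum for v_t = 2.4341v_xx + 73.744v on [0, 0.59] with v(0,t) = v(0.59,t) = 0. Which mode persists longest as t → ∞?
Eigenvalues: λₙ = 2.4341n²π²/0.59² - 73.744.
First three modes:
  n=1: λ₁ = 2.4341π²/0.59² - 73.744 ≈ -4.73
  n=2: λ₂ = 9.7364π²/0.59² - 73.744 ≈ 202.31
  n=3: λ₃ = 21.9069π²/0.59² - 73.744 ≈ 547.378
Since 2.4341π²/0.59² ≈ 69.014 < 73.744, λ₁ < 0.
The n=1 mode grows fastest (−λₙ is largest for n=1) → dominates.
Asymptotic: v ~ c₁ sin(πx/0.59) e^{4.73t} (exponential growth at rate −λ₁ ≈ 4.73).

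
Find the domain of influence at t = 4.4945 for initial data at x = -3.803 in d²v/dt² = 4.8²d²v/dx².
Domain of influence: [-25.3766, 17.7706]. Data at x = -3.803 spreads outward at speed 4.8.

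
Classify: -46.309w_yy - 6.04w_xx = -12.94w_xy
Rewriting in standard form: -6.04w_xx + 12.94w_xy - 46.309w_yy = 0. Elliptic (discriminant = -951.38184).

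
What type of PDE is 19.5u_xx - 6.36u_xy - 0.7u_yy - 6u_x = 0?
With A = 19.5, B = -6.36, C = -0.7, the discriminant is 95.0496. This is a hyperbolic PDE.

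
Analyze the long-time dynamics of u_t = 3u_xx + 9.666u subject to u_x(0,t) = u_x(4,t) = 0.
Long-time behavior: u grows unboundedly. With Neumann BCs the constant mode has diffusion eigenvalue 0, so any r > 0 makes it grow like e^(9.666t); solution grows exponentially.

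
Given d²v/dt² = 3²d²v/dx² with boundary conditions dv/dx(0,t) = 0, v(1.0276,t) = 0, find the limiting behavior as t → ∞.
v oscillates (no decay). Energy is conserved; the solution oscillates indefinitely as standing waves.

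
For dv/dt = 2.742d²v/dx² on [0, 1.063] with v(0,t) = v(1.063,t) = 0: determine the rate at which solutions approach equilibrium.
Eigenvalues: λₙ = 2.742n²π²/1.063².
First three modes:
  n=1: λ₁ = 2.742π²/1.063² ≈ 23.95
  n=2: λ₂ = 10.968π²/1.063² ≈ 95.799 (4× faster decay)
  n=3: λ₃ = 24.678π²/1.063² ≈ 215.548 (9× faster decay)
As t → ∞, higher modes decay exponentially faster. The n=1 mode dominates: v ~ c₁ sin(πx/1.063) e^{-λ₁t}.
Decay rate: λ₁ = 2.742π²/1.063² ≈ 23.95.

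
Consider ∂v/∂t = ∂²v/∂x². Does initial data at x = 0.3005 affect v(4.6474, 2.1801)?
Yes, for any finite x. The heat equation has infinite propagation speed, so all initial data affects all points at any t > 0.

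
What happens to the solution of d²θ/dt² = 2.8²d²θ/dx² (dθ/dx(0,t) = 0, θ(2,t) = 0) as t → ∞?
θ oscillates (no decay). Energy is conserved; the solution oscillates indefinitely as standing waves.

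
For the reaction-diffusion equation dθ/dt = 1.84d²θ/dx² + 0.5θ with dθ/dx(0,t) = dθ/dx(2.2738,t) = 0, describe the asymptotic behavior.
θ grows unboundedly. With Neumann BCs the constant mode has diffusion eigenvalue 0, so any r > 0 makes it grow like e^(0.5t); solution grows exponentially.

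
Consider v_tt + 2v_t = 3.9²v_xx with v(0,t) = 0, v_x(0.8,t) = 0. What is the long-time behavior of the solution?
As t → ∞, v → 0. Damping (γ=2) dissipates energy; oscillations decay exponentially.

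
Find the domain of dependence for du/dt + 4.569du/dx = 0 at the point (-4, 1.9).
A single point: x = -12.6811. The characteristic through (-4, 1.9) is x - 4.569t = const, so x = -4 - 4.569·1.9 = -12.6811.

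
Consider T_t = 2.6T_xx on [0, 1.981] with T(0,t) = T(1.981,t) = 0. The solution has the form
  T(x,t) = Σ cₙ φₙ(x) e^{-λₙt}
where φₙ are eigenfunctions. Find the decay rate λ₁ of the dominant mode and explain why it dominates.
Eigenvalues: λₙ = 2.6n²π²/1.981².
First three modes:
  n=1: λ₁ = 2.6π²/1.981² ≈ 6.539
  n=2: λ₂ = 10.4π²/1.981² ≈ 26.156 (4× faster decay)
  n=3: λ₃ = 23.4π²/1.981² ≈ 58.85 (9× faster decay)
As t → ∞, higher modes decay exponentially faster. The n=1 mode dominates: T ~ c₁ sin(πx/1.981) e^{-λ₁t}.
Decay rate: λ₁ = 2.6π²/1.981² ≈ 6.539.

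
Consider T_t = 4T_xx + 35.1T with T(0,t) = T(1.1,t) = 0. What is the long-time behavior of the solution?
As t → ∞, T grows unboundedly. Reaction dominates diffusion (r=35.1 > κπ²/L²≈32.63); solution grows exponentially.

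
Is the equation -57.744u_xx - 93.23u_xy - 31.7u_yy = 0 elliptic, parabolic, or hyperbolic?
Computing B² - 4AC with A = -57.744, B = -93.23, C = -31.7: discriminant = 1369.8937 (positive). Answer: hyperbolic.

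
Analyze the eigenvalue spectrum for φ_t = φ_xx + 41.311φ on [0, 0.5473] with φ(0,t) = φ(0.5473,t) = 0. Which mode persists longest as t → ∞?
Eigenvalues: λₙ = n²π²/0.5473² - 41.311.
First three modes:
  n=1: λ₁ = π²/0.5473² - 41.311 ≈ -8.361
  n=2: λ₂ = 4π²/0.5473² - 41.311 ≈ 90.487
  n=3: λ₃ = 9π²/0.5473² - 41.311 ≈ 255.235
Since π²/0.5473² ≈ 32.95 < 41.311, λ₁ < 0.
The n=1 mode grows fastest (−λₙ is largest for n=1) → dominates.
Asymptotic: φ ~ c₁ sin(πx/0.5473) e^{8.361t} (exponential growth at rate −λ₁ ≈ 8.361).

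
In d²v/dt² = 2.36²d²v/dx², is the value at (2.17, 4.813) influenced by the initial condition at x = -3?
Yes. The domain of dependence is [-9.18868, 13.52868], and -3 ∈ [-9.18868, 13.52868].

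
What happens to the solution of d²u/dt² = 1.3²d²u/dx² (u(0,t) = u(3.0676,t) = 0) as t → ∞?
u oscillates (no decay). Energy is conserved; the solution oscillates indefinitely as standing waves.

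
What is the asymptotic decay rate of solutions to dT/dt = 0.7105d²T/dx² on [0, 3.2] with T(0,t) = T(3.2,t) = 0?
Eigenvalues: λₙ = 0.7105n²π²/3.2².
First three modes:
  n=1: λ₁ = 0.7105π²/3.2² ≈ 0.685
  n=2: λ₂ = 2.842π²/3.2² ≈ 2.739 (4× faster decay)
  n=3: λ₃ = 6.3945π²/3.2² ≈ 6.163 (9× faster decay)
As t → ∞, higher modes decay exponentially faster. The n=1 mode dominates: T ~ c₁ sin(πx/3.2) e^{-λ₁t}.
Decay rate: λ₁ = 0.7105π²/3.2² ≈ 0.685.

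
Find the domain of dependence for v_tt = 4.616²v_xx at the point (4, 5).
Domain of dependence: [-19.08, 27.08]. Signals travel at speed 4.616, so data within |x - 4| ≤ 4.616·5 = 23.08 can reach the point.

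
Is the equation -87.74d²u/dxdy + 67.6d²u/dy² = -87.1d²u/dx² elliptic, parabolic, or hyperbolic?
Rewriting in standard form: 87.1d²u/dx² - 87.74d²u/dxdy + 67.6d²u/dy² = 0. Computing B² - 4AC with A = 87.1, B = -87.74, C = 67.6: discriminant = -15853.5324 (negative). Answer: elliptic.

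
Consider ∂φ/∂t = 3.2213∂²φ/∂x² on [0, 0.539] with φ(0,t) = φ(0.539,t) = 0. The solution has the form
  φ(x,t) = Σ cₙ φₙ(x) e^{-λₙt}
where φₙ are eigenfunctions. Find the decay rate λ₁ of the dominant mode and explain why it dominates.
Eigenvalues: λₙ = 3.2213n²π²/0.539².
First three modes:
  n=1: λ₁ = 3.2213π²/0.539² ≈ 109.434
  n=2: λ₂ = 12.8852π²/0.539² ≈ 437.737 (4× faster decay)
  n=3: λ₃ = 28.9917π²/0.539² ≈ 984.909 (9× faster decay)
As t → ∞, higher modes decay exponentially faster. The n=1 mode dominates: φ ~ c₁ sin(πx/0.539) e^{-λ₁t}.
Decay rate: λ₁ = 3.2213π²/0.539² ≈ 109.434.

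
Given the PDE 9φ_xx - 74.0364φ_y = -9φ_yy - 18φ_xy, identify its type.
Rewriting in standard form: 9φ_xx + 18φ_xy + 9φ_yy - 74.0364φ_y = 0. The second-order coefficients are A = 9, B = 18, C = 9. Since B² - 4AC = 0 = 0, this is a parabolic PDE.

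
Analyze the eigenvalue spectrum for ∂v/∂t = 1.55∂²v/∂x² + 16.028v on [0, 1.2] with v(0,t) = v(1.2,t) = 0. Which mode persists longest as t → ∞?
Eigenvalues: λₙ = 1.55n²π²/1.2² - 16.028.
First three modes:
  n=1: λ₁ = 1.55π²/1.2² - 16.028 ≈ -5.404
  n=2: λ₂ = 6.2π²/1.2² - 16.028 ≈ 26.466
  n=3: λ₃ = 13.95π²/1.2² - 16.028 ≈ 79.584
Since 1.55π²/1.2² ≈ 10.624 < 16.028, λ₁ < 0.
The n=1 mode grows fastest (−λₙ is largest for n=1) → dominates.
Asymptotic: v ~ c₁ sin(πx/1.2) e^{5.404t} (exponential growth at rate −λ₁ ≈ 5.404).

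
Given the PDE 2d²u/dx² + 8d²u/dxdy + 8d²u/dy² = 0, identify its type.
The second-order coefficients are A = 2, B = 8, C = 8. Since B² - 4AC = 0 = 0, this is a parabolic PDE.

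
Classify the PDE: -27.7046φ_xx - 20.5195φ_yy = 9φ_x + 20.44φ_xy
Rewriting in standard form: -27.7046φ_xx - 20.44φ_xy - 20.5195φ_yy - 9φ_x = 0. A = -27.7046, B = -20.44, C = -20.5195. Discriminant B² - 4AC = -1856.1445588. Since -1856.1445588 < 0, elliptic.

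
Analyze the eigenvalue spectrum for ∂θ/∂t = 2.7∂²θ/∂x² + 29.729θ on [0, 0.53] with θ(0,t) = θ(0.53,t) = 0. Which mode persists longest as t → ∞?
Eigenvalues: λₙ = 2.7n²π²/0.53² - 29.729.
First three modes:
  n=1: λ₁ = 2.7π²/0.53² - 29.729 ≈ 65.137
  n=2: λ₂ = 10.8π²/0.53² - 29.729 ≈ 349.736
  n=3: λ₃ = 24.3π²/0.53² - 29.729 ≈ 824.067
Since 2.7π²/0.53² ≈ 94.866 > 29.729, all λₙ > 0.
The n=1 mode decays slowest → dominates as t → ∞.
Asymptotic: θ ~ c₁ sin(πx/0.53) e^{-λ₁t} with decay rate λ₁ ≈ 65.137.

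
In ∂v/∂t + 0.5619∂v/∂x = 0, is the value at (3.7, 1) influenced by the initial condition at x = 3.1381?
Yes. The characteristic through (3.7, 1) passes through x = 3.1381.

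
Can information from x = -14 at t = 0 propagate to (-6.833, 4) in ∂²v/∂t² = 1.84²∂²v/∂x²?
Yes. The domain of dependence is [-14.193, 0.527], and -14 ∈ [-14.193, 0.527].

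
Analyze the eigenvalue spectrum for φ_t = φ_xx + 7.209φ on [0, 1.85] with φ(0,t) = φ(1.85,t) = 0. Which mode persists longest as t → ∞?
Eigenvalues: λₙ = n²π²/1.85² - 7.209.
First three modes:
  n=1: λ₁ = π²/1.85² - 7.209 ≈ -4.325
  n=2: λ₂ = 4π²/1.85² - 7.209 ≈ 4.326
  n=3: λ₃ = 9π²/1.85² - 7.209 ≈ 18.745
Since π²/1.85² ≈ 2.884 < 7.209, λ₁ < 0.
The n=1 mode grows fastest (−λₙ is largest for n=1) → dominates.
Asymptotic: φ ~ c₁ sin(πx/1.85) e^{4.325t} (exponential growth at rate −λ₁ ≈ 4.325).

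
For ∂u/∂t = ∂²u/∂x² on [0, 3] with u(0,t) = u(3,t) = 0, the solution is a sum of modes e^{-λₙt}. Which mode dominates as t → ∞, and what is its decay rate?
Eigenvalues: λₙ = n²π²/3².
First three modes:
  n=1: λ₁ = π²/3² ≈ 1.097
  n=2: λ₂ = 4π²/3² ≈ 4.386 (4× faster decay)
  n=3: λ₃ = 9π²/3² ≈ 9.87 (9× faster decay)
As t → ∞, higher modes decay exponentially faster. The n=1 mode dominates: u ~ c₁ sin(πx/3) e^{-λ₁t}.
Decay rate: λ₁ = π²/3² ≈ 1.097.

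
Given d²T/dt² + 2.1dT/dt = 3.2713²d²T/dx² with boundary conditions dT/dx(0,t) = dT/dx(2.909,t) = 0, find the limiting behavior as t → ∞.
T → constant (steady state). Damping (γ=2.1) dissipates the nonconstant modes; with Neumann BCs the spatial average obeys M''+γM'=0 and tends to a finite limit.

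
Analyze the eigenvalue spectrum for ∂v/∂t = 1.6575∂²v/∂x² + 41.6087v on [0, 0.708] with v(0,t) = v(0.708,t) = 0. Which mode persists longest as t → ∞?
Eigenvalues: λₙ = 1.6575n²π²/0.708² - 41.6087.
First three modes:
  n=1: λ₁ = 1.6575π²/0.708² - 41.6087 ≈ -8.973
  n=2: λ₂ = 6.63π²/0.708² - 41.6087 ≈ 88.932
  n=3: λ₃ = 14.9175π²/0.708² - 41.6087 ≈ 252.108
Since 1.6575π²/0.708² ≈ 32.635 < 41.6087, λ₁ < 0.
The n=1 mode grows fastest (−λₙ is largest for n=1) → dominates.
Asymptotic: v ~ c₁ sin(πx/0.708) e^{8.973t} (exponential growth at rate −λ₁ ≈ 8.973).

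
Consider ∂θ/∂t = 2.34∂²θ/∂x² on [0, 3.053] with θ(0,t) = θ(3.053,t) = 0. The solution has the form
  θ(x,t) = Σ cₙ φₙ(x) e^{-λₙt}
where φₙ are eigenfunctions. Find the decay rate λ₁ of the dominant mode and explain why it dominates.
Eigenvalues: λₙ = 2.34n²π²/3.053².
First three modes:
  n=1: λ₁ = 2.34π²/3.053² ≈ 2.478
  n=2: λ₂ = 9.36π²/3.053² ≈ 9.911 (4× faster decay)
  n=3: λ₃ = 21.06π²/3.053² ≈ 22.3 (9× faster decay)
As t → ∞, higher modes decay exponentially faster. The n=1 mode dominates: θ ~ c₁ sin(πx/3.053) e^{-λ₁t}.
Decay rate: λ₁ = 2.34π²/3.053² ≈ 2.478.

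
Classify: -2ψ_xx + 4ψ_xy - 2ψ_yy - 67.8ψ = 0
Parabolic (discriminant = 0).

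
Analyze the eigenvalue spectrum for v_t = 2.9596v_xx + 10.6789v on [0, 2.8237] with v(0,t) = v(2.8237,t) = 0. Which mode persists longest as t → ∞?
Eigenvalues: λₙ = 2.9596n²π²/2.8237² - 10.6789.
First three modes:
  n=1: λ₁ = 2.9596π²/2.8237² - 10.6789 ≈ -7.015
  n=2: λ₂ = 11.8384π²/2.8237² - 10.6789 ≈ 3.975
  n=3: λ₃ = 26.6364π²/2.8237² - 10.6789 ≈ 22.293
Since 2.9596π²/2.8237² ≈ 3.663 < 10.6789, λ₁ < 0.
The n=1 mode grows fastest (−λₙ is largest for n=1) → dominates.
Asymptotic: v ~ c₁ sin(πx/2.8237) e^{7.015t} (exponential growth at rate −λ₁ ≈ 7.015).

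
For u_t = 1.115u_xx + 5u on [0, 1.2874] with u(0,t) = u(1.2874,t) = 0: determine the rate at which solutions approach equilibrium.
Eigenvalues: λₙ = 1.115n²π²/1.2874² - 5.
First three modes:
  n=1: λ₁ = 1.115π²/1.2874² - 5 ≈ 1.64
  n=2: λ₂ = 4.46π²/1.2874² - 5 ≈ 21.559
  n=3: λ₃ = 10.035π²/1.2874² - 5 ≈ 54.757
Since 1.115π²/1.2874² ≈ 6.64 > 5, all λₙ > 0.
The n=1 mode decays slowest → dominates as t → ∞.
Asymptotic: u ~ c₁ sin(πx/1.2874) e^{-λ₁t} with decay rate λ₁ ≈ 1.64.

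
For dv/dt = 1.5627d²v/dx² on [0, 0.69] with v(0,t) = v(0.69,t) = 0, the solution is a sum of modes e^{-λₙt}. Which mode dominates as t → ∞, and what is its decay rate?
Eigenvalues: λₙ = 1.5627n²π²/0.69².
First three modes:
  n=1: λ₁ = 1.5627π²/0.69² ≈ 32.395
  n=2: λ₂ = 6.2508π²/0.69² ≈ 129.58 (4× faster decay)
  n=3: λ₃ = 14.0643π²/0.69² ≈ 291.554 (9× faster decay)
As t → ∞, higher modes decay exponentially faster. The n=1 mode dominates: v ~ c₁ sin(πx/0.69) e^{-λ₁t}.
Decay rate: λ₁ = 1.5627π²/0.69² ≈ 32.395.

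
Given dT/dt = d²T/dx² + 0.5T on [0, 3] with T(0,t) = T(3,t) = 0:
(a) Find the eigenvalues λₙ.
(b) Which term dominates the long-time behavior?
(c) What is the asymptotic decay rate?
Eigenvalues: λₙ = n²π²/3² - 0.5.
First three modes:
  n=1: λ₁ = π²/3² - 0.5 ≈ 0.597
  n=2: λ₂ = 4π²/3² - 0.5 ≈ 3.886
  n=3: λ₃ = 9π²/3² - 0.5 ≈ 9.37
Since π²/3² ≈ 1.097 > 0.5, all λₙ > 0.
The n=1 mode decays slowest → dominates as t → ∞.
Asymptotic: T ~ c₁ sin(πx/3) e^{-λ₁t} with decay rate λ₁ ≈ 0.597.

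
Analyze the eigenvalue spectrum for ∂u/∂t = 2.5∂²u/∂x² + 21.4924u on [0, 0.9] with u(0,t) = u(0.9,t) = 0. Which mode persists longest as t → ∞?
Eigenvalues: λₙ = 2.5n²π²/0.9² - 21.4924.
First three modes:
  n=1: λ₁ = 2.5π²/0.9² - 21.4924 ≈ 8.969
  n=2: λ₂ = 10π²/0.9² - 21.4924 ≈ 100.355
  n=3: λ₃ = 22.5π²/0.9² - 21.4924 ≈ 252.663
Since 2.5π²/0.9² ≈ 30.462 > 21.4924, all λₙ > 0.
The n=1 mode decays slowest → dominates as t → ∞.
Asymptotic: u ~ c₁ sin(πx/0.9) e^{-λ₁t} with decay rate λ₁ ≈ 8.969.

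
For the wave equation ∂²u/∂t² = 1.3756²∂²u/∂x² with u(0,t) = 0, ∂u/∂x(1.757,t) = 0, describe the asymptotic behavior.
u oscillates (no decay). Energy is conserved; the solution oscillates indefinitely as standing waves.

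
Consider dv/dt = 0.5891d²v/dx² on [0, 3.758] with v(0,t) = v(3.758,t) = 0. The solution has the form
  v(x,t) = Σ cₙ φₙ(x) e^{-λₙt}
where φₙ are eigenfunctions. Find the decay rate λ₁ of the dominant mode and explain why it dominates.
Eigenvalues: λₙ = 0.5891n²π²/3.758².
First three modes:
  n=1: λ₁ = 0.5891π²/3.758² ≈ 0.412
  n=2: λ₂ = 2.3564π²/3.758² ≈ 1.647 (4× faster decay)
  n=3: λ₃ = 5.3019π²/3.758² ≈ 3.705 (9× faster decay)
As t → ∞, higher modes decay exponentially faster. The n=1 mode dominates: v ~ c₁ sin(πx/3.758) e^{-λ₁t}.
Decay rate: λ₁ = 0.5891π²/3.758² ≈ 0.412.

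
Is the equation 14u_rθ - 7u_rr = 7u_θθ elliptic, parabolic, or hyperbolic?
Rewriting in standard form: -7u_rr + 14u_rθ - 7u_θθ = 0. Computing B² - 4AC with A = -7, B = 14, C = -7: discriminant = 0 (zero). Answer: parabolic.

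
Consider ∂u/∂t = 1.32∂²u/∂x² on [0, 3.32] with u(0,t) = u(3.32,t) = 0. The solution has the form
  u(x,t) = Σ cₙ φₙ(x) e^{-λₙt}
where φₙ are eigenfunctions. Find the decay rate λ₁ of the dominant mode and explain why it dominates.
Eigenvalues: λₙ = 1.32n²π²/3.32².
First three modes:
  n=1: λ₁ = 1.32π²/3.32² ≈ 1.182
  n=2: λ₂ = 5.28π²/3.32² ≈ 4.728 (4× faster decay)
  n=3: λ₃ = 11.88π²/3.32² ≈ 10.638 (9× faster decay)
As t → ∞, higher modes decay exponentially faster. The n=1 mode dominates: u ~ c₁ sin(πx/3.32) e^{-λ₁t}.
Decay rate: λ₁ = 1.32π²/3.32² ≈ 1.182.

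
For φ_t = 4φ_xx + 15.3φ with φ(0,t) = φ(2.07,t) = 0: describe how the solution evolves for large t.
φ grows unboundedly. Reaction dominates diffusion (r=15.3 > κπ²/L²≈9.21); solution grows exponentially.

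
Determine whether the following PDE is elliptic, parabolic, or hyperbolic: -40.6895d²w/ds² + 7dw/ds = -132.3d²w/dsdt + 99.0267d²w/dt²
Rewriting in standard form: -40.6895d²w/ds² + 132.3d²w/dsdt - 99.0267d²w/dt² + 7dw/ds = 0. Coefficients: A = -40.6895, B = 132.3, C = -99.0267. B² - 4AC = 1385.9023614, which is positive, so the equation is hyperbolic.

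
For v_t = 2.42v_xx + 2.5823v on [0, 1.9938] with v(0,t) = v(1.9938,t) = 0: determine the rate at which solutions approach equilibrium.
Eigenvalues: λₙ = 2.42n²π²/1.9938² - 2.5823.
First three modes:
  n=1: λ₁ = 2.42π²/1.9938² - 2.5823 ≈ 3.426
  n=2: λ₂ = 9.68π²/1.9938² - 2.5823 ≈ 21.451
  n=3: λ₃ = 21.78π²/1.9938² - 2.5823 ≈ 51.492
Since 2.42π²/1.9938² ≈ 6.008 > 2.5823, all λₙ > 0.
The n=1 mode decays slowest → dominates as t → ∞.
Asymptotic: v ~ c₁ sin(πx/1.9938) e^{-λ₁t} with decay rate λ₁ ≈ 3.426.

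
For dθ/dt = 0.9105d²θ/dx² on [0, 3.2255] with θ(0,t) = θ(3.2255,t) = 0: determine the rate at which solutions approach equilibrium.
Eigenvalues: λₙ = 0.9105n²π²/3.2255².
First three modes:
  n=1: λ₁ = 0.9105π²/3.2255² ≈ 0.864
  n=2: λ₂ = 3.642π²/3.2255² ≈ 3.455 (4× faster decay)
  n=3: λ₃ = 8.1945π²/3.2255² ≈ 7.774 (9× faster decay)
As t → ∞, higher modes decay exponentially faster. The n=1 mode dominates: θ ~ c₁ sin(πx/3.2255) e^{-λ₁t}.
Decay rate: λ₁ = 0.9105π²/3.2255² ≈ 0.864.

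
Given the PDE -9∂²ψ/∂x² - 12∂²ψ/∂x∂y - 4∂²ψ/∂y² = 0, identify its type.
The second-order coefficients are A = -9, B = -12, C = -4. Since B² - 4AC = 0 = 0, this is a parabolic PDE.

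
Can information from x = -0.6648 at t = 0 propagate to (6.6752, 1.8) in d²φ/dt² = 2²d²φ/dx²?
No. The domain of dependence is [3.0752, 10.2752], and -0.6648 is outside this interval.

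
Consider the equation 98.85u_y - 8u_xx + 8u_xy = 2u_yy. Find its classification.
Rewriting in standard form: -8u_xx + 8u_xy - 2u_yy + 98.85u_y = 0. Parabolic. (A = -8, B = 8, C = -2 gives B² - 4AC = 0.)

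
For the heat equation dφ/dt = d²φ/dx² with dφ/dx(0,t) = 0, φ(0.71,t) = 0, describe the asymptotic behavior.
φ → 0. Heat escapes through the Dirichlet boundary.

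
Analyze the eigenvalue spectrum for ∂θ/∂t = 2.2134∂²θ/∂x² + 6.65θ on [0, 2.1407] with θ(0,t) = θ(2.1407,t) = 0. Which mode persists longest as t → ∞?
Eigenvalues: λₙ = 2.2134n²π²/2.1407² - 6.65.
First three modes:
  n=1: λ₁ = 2.2134π²/2.1407² - 6.65 ≈ -1.883
  n=2: λ₂ = 8.8536π²/2.1407² - 6.65 ≈ 12.418
  n=3: λ₃ = 19.9206π²/2.1407² - 6.65 ≈ 36.253
Since 2.2134π²/2.1407² ≈ 4.767 < 6.65, λ₁ < 0.
The n=1 mode grows fastest (−λₙ is largest for n=1) → dominates.
Asymptotic: θ ~ c₁ sin(πx/2.1407) e^{1.883t} (exponential growth at rate −λ₁ ≈ 1.883).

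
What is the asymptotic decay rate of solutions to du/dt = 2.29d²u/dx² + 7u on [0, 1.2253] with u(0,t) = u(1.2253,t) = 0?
Eigenvalues: λₙ = 2.29n²π²/1.2253² - 7.
First three modes:
  n=1: λ₁ = 2.29π²/1.2253² - 7 ≈ 8.054
  n=2: λ₂ = 9.16π²/1.2253² - 7 ≈ 53.216
  n=3: λ₃ = 20.61π²/1.2253² - 7 ≈ 128.486
Since 2.29π²/1.2253² ≈ 15.054 > 7, all λₙ > 0.
The n=1 mode decays slowest → dominates as t → ∞.
Asymptotic: u ~ c₁ sin(πx/1.2253) e^{-λ₁t} with decay rate λ₁ ≈ 8.054.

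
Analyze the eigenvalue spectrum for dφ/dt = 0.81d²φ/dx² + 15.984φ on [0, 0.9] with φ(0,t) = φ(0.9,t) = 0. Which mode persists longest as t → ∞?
Eigenvalues: λₙ = 0.81n²π²/0.9² - 15.984.
First three modes:
  n=1: λ₁ = 0.81π²/0.9² - 15.984 ≈ -6.114
  n=2: λ₂ = 3.24π²/0.9² - 15.984 ≈ 23.494
  n=3: λ₃ = 7.29π²/0.9² - 15.984 ≈ 72.842
Since 0.81π²/0.9² ≈ 9.87 < 15.984, λ₁ < 0.
The n=1 mode grows fastest (−λₙ is largest for n=1) → dominates.
Asymptotic: φ ~ c₁ sin(πx/0.9) e^{6.114t} (exponential growth at rate −λ₁ ≈ 6.114).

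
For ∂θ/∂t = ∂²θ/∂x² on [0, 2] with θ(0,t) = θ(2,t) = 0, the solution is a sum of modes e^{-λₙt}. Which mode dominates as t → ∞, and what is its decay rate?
Eigenvalues: λₙ = n²π²/2².
First three modes:
  n=1: λ₁ = π²/2² ≈ 2.467
  n=2: λ₂ = 4π²/2² ≈ 9.87 (4× faster decay)
  n=3: λ₃ = 9π²/2² ≈ 22.207 (9× faster decay)
As t → ∞, higher modes decay exponentially faster. The n=1 mode dominates: θ ~ c₁ sin(πx/2) e^{-λ₁t}.
Decay rate: λ₁ = π²/2² ≈ 2.467.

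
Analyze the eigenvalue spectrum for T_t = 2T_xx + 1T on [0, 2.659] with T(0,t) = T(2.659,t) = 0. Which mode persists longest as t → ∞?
Eigenvalues: λₙ = 2n²π²/2.659² - 1.
First three modes:
  n=1: λ₁ = 2π²/2.659² - 1 ≈ 1.792
  n=2: λ₂ = 8π²/2.659² - 1 ≈ 10.167
  n=3: λ₃ = 18π²/2.659² - 1 ≈ 24.127
Since 2π²/2.659² ≈ 2.792 > 1, all λₙ > 0.
The n=1 mode decays slowest → dominates as t → ∞.
Asymptotic: T ~ c₁ sin(πx/2.659) e^{-λ₁t} with decay rate λ₁ ≈ 1.792.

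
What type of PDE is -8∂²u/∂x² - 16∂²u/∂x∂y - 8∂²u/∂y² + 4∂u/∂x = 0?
With A = -8, B = -16, C = -8, the discriminant is 0. This is a parabolic PDE.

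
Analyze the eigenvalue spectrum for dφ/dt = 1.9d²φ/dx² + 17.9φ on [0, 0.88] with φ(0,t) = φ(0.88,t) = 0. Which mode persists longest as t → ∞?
Eigenvalues: λₙ = 1.9n²π²/0.88² - 17.9.
First three modes:
  n=1: λ₁ = 1.9π²/0.88² - 17.9 ≈ 6.315
  n=2: λ₂ = 7.6π²/0.88² - 17.9 ≈ 78.961
  n=3: λ₃ = 17.1π²/0.88² - 17.9 ≈ 200.037
Since 1.9π²/0.88² ≈ 24.215 > 17.9, all λₙ > 0.
The n=1 mode decays slowest → dominates as t → ∞.
Asymptotic: φ ~ c₁ sin(πx/0.88) e^{-λ₁t} with decay rate λ₁ ≈ 6.315.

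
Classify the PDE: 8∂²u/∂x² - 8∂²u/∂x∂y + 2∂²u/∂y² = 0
A = 8, B = -8, C = 2. Discriminant B² - 4AC = 0. Since 0 = 0, parabolic.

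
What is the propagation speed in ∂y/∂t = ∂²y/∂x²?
Infinite. The heat equation is parabolic, not hyperbolic, so disturbances propagate instantly.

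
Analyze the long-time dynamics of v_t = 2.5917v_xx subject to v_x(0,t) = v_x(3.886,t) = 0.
Long-time behavior: v → constant (steady state). Heat is conserved (no flux at boundaries); solution approaches the spatial average.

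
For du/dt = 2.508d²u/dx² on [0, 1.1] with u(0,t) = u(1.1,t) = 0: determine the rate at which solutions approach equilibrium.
Eigenvalues: λₙ = 2.508n²π²/1.1².
First three modes:
  n=1: λ₁ = 2.508π²/1.1² ≈ 20.457
  n=2: λ₂ = 10.032π²/1.1² ≈ 81.828 (4× faster decay)
  n=3: λ₃ = 22.572π²/1.1² ≈ 184.113 (9× faster decay)
As t → ∞, higher modes decay exponentially faster. The n=1 mode dominates: u ~ c₁ sin(πx/1.1) e^{-λ₁t}.
Decay rate: λ₁ = 2.508π²/1.1² ≈ 20.457.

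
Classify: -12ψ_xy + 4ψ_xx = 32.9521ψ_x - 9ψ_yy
Rewriting in standard form: 4ψ_xx - 12ψ_xy + 9ψ_yy - 32.9521ψ_x = 0. Parabolic (discriminant = 0).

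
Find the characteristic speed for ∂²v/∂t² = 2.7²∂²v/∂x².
Speed = 2.7. Information travels along characteristics x = x₀ ± 2.7t.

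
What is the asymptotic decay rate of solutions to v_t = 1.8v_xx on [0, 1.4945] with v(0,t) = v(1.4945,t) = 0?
Eigenvalues: λₙ = 1.8n²π²/1.4945².
First three modes:
  n=1: λ₁ = 1.8π²/1.4945² ≈ 7.954
  n=2: λ₂ = 7.2π²/1.4945² ≈ 31.816 (4× faster decay)
  n=3: λ₃ = 16.2π²/1.4945² ≈ 71.585 (9× faster decay)
As t → ∞, higher modes decay exponentially faster. The n=1 mode dominates: v ~ c₁ sin(πx/1.4945) e^{-λ₁t}.
Decay rate: λ₁ = 1.8π²/1.4945² ≈ 7.954.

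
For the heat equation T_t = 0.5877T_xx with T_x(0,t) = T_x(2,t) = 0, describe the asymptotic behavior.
T → constant (steady state). Heat is conserved (no flux at boundaries); solution approaches the spatial average.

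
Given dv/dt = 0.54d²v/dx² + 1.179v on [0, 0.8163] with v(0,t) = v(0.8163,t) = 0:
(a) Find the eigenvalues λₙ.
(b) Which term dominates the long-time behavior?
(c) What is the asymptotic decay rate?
Eigenvalues: λₙ = 0.54n²π²/0.8163² - 1.179.
First three modes:
  n=1: λ₁ = 0.54π²/0.8163² - 1.179 ≈ 6.819
  n=2: λ₂ = 2.16π²/0.8163² - 1.179 ≈ 30.814
  n=3: λ₃ = 4.86π²/0.8163² - 1.179 ≈ 70.805
Since 0.54π²/0.8163² ≈ 7.998 > 1.179, all λₙ > 0.
The n=1 mode decays slowest → dominates as t → ∞.
Asymptotic: v ~ c₁ sin(πx/0.8163) e^{-λ₁t} with decay rate λ₁ ≈ 6.819.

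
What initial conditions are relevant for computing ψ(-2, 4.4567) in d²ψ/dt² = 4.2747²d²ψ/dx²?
Domain of dependence: [-21.05105549, 17.05105549]. Signals travel at speed 4.2747, so data within |x - -2| ≤ 4.2747·4.4567 = 19.05105549 can reach the point.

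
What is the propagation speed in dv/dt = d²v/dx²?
Infinite. The heat equation is parabolic, not hyperbolic, so disturbances propagate instantly.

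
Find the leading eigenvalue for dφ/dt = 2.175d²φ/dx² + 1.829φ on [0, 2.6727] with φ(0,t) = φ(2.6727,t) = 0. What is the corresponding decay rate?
Eigenvalues: λₙ = 2.175n²π²/2.6727² - 1.829.
First three modes:
  n=1: λ₁ = 2.175π²/2.6727² - 1.829 ≈ 1.176
  n=2: λ₂ = 8.7π²/2.6727² - 1.829 ≈ 10.191
  n=3: λ₃ = 19.575π²/2.6727² - 1.829 ≈ 25.217
Since 2.175π²/2.6727² ≈ 3.005 > 1.829, all λₙ > 0.
The n=1 mode decays slowest → dominates as t → ∞.
Asymptotic: φ ~ c₁ sin(πx/2.6727) e^{-λ₁t} with decay rate λ₁ ≈ 1.176.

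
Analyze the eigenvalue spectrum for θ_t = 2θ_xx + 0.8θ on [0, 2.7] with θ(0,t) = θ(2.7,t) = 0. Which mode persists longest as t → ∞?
Eigenvalues: λₙ = 2n²π²/2.7² - 0.8.
First three modes:
  n=1: λ₁ = 2π²/2.7² - 0.8 ≈ 1.908
  n=2: λ₂ = 8π²/2.7² - 0.8 ≈ 10.031
  n=3: λ₃ = 18π²/2.7² - 0.8 ≈ 23.569
Since 2π²/2.7² ≈ 2.708 > 0.8, all λₙ > 0.
The n=1 mode decays slowest → dominates as t → ∞.
Asymptotic: θ ~ c₁ sin(πx/2.7) e^{-λ₁t} with decay rate λ₁ ≈ 1.908.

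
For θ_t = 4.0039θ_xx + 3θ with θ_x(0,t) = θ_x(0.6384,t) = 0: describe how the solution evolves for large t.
θ grows unboundedly. With Neumann BCs the constant mode has diffusion eigenvalue 0, so any r > 0 makes it grow like e^(3t); solution grows exponentially.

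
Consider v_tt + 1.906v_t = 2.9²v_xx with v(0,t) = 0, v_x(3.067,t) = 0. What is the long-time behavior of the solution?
As t → ∞, v → 0. Damping (γ=1.906) dissipates energy; oscillations decay exponentially.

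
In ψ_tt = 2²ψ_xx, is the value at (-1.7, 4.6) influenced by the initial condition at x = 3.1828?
Yes. The domain of dependence is [-10.9, 7.5], and 3.1828 ∈ [-10.9, 7.5].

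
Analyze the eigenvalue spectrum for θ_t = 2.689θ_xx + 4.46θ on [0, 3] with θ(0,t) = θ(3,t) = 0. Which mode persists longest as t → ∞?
Eigenvalues: λₙ = 2.689n²π²/3² - 4.46.
First three modes:
  n=1: λ₁ = 2.689π²/3² - 4.46 ≈ -1.511
  n=2: λ₂ = 10.756π²/3² - 4.46 ≈ 7.335
  n=3: λ₃ = 24.201π²/3² - 4.46 ≈ 22.079
Since 2.689π²/3² ≈ 2.949 < 4.46, λ₁ < 0.
The n=1 mode grows fastest (−λₙ is largest for n=1) → dominates.
Asymptotic: θ ~ c₁ sin(πx/3) e^{1.511t} (exponential growth at rate −λ₁ ≈ 1.511).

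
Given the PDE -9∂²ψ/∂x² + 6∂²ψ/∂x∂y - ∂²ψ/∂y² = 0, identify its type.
The second-order coefficients are A = -9, B = 6, C = -1. Since B² - 4AC = 0 = 0, this is a parabolic PDE.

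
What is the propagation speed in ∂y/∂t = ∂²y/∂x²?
Infinite. The heat equation is parabolic, not hyperbolic, so disturbances propagate instantly.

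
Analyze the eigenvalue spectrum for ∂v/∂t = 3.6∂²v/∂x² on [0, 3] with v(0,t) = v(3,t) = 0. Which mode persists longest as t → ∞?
Eigenvalues: λₙ = 3.6n²π²/3².
First three modes:
  n=1: λ₁ = 3.6π²/3² ≈ 3.948
  n=2: λ₂ = 14.4π²/3² ≈ 15.791 (4× faster decay)
  n=3: λ₃ = 32.4π²/3² ≈ 35.531 (9× faster decay)
As t → ∞, higher modes decay exponentially faster. The n=1 mode dominates: v ~ c₁ sin(πx/3) e^{-λ₁t}.
Decay rate: λ₁ = 3.6π²/3² ≈ 3.948.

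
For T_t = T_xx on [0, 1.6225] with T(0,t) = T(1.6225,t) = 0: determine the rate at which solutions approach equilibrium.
Eigenvalues: λₙ = n²π²/1.6225².
First three modes:
  n=1: λ₁ = π²/1.6225² ≈ 3.749
  n=2: λ₂ = 4π²/1.6225² ≈ 14.997 (4× faster decay)
  n=3: λ₃ = 9π²/1.6225² ≈ 33.742 (9× faster decay)
As t → ∞, higher modes decay exponentially faster. The n=1 mode dominates: T ~ c₁ sin(πx/1.6225) e^{-λ₁t}.
Decay rate: λ₁ = π²/1.6225² ≈ 3.749.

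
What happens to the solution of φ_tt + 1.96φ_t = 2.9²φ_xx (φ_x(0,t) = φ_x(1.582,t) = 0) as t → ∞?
φ → constant (steady state). Damping (γ=1.96) dissipates the nonconstant modes; with Neumann BCs the spatial average obeys M''+γM'=0 and tends to a finite limit.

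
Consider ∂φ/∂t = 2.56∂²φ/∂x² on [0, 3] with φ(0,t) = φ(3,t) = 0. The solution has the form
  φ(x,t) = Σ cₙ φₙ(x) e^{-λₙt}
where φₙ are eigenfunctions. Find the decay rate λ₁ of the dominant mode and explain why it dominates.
Eigenvalues: λₙ = 2.56n²π²/3².
First three modes:
  n=1: λ₁ = 2.56π²/3² ≈ 2.807
  n=2: λ₂ = 10.24π²/3² ≈ 11.229 (4× faster decay)
  n=3: λ₃ = 23.04π²/3² ≈ 25.266 (9× faster decay)
As t → ∞, higher modes decay exponentially faster. The n=1 mode dominates: φ ~ c₁ sin(πx/3) e^{-λ₁t}.
Decay rate: λ₁ = 2.56π²/3² ≈ 2.807.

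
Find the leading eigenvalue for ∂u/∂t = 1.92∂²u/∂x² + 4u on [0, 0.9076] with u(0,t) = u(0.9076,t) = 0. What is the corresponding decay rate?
Eigenvalues: λₙ = 1.92n²π²/0.9076² - 4.
First three modes:
  n=1: λ₁ = 1.92π²/0.9076² - 4 ≈ 19.004
  n=2: λ₂ = 7.68π²/0.9076² - 4 ≈ 88.018
  n=3: λ₃ = 17.28π²/0.9076² - 4 ≈ 203.04
Since 1.92π²/0.9076² ≈ 23.004 > 4, all λₙ > 0.
The n=1 mode decays slowest → dominates as t → ∞.
Asymptotic: u ~ c₁ sin(πx/0.9076) e^{-λ₁t} with decay rate λ₁ ≈ 19.004.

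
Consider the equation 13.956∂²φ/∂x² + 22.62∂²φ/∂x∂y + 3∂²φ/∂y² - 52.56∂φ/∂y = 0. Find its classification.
Hyperbolic. (A = 13.956, B = 22.62, C = 3 gives B² - 4AC = 344.1924.)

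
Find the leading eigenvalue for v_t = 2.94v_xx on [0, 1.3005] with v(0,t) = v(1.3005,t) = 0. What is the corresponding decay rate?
Eigenvalues: λₙ = 2.94n²π²/1.3005².
First three modes:
  n=1: λ₁ = 2.94π²/1.3005² ≈ 17.156
  n=2: λ₂ = 11.76π²/1.3005² ≈ 68.626 (4× faster decay)
  n=3: λ₃ = 26.46π²/1.3005² ≈ 154.408 (9× faster decay)
As t → ∞, higher modes decay exponentially faster. The n=1 mode dominates: v ~ c₁ sin(πx/1.3005) e^{-λ₁t}.
Decay rate: λ₁ = 2.94π²/1.3005² ≈ 17.156.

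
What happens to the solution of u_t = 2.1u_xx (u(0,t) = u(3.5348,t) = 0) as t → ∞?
u → 0. Heat diffuses out through both boundaries.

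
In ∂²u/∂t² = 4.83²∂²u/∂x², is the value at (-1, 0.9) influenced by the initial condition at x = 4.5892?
No. The domain of dependence is [-5.347, 3.347], and 4.5892 is outside this interval.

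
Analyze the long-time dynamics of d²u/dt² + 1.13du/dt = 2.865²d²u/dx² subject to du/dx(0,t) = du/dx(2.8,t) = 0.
Long-time behavior: u → constant (steady state). Damping (γ=1.13) dissipates the nonconstant modes; with Neumann BCs the spatial average obeys M''+γM'=0 and tends to a finite limit.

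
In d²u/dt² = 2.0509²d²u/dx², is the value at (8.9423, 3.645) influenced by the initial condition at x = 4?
Yes. The domain of dependence is [1.4667695, 16.4178305], and 4 ∈ [1.4667695, 16.4178305].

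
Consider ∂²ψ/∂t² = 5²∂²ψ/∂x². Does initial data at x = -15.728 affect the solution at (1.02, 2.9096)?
No. The domain of dependence is [-13.528, 15.568], and -15.728 is outside this interval.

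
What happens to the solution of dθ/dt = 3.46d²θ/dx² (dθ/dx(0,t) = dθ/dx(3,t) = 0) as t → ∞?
θ → constant (steady state). Heat is conserved (no flux at boundaries); solution approaches the spatial average.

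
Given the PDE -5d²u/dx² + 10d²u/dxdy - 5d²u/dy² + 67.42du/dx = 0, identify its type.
The second-order coefficients are A = -5, B = 10, C = -5. Since B² - 4AC = 0 = 0, this is a parabolic PDE.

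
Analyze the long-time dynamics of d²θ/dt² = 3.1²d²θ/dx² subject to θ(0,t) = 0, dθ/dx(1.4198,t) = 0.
Long-time behavior: θ oscillates (no decay). Energy is conserved; the solution oscillates indefinitely as standing waves.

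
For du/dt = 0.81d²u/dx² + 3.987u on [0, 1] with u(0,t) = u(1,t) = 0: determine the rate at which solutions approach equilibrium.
Eigenvalues: λₙ = 0.81n²π²/1² - 3.987.
First three modes:
  n=1: λ₁ = 0.81π² - 3.987 ≈ 4.007
  n=2: λ₂ = 3.24π² - 3.987 ≈ 27.991
  n=3: λ₃ = 7.29π² - 3.987 ≈ 67.962
Since 0.81π² ≈ 7.994 > 3.987, all λₙ > 0.
The n=1 mode decays slowest → dominates as t → ∞.
Asymptotic: u ~ c₁ sin(πx/1) e^{-λ₁t} with decay rate λ₁ ≈ 4.007.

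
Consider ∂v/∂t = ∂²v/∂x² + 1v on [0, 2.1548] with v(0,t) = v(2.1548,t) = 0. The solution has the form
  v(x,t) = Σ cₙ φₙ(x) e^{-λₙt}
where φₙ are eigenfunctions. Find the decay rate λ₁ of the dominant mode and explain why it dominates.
Eigenvalues: λₙ = n²π²/2.1548² - 1.
First three modes:
  n=1: λ₁ = π²/2.1548² - 1 ≈ 1.126
  n=2: λ₂ = 4π²/2.1548² - 1 ≈ 7.502
  n=3: λ₃ = 9π²/2.1548² - 1 ≈ 18.131
Since π²/2.1548² ≈ 2.126 > 1, all λₙ > 0.
The n=1 mode decays slowest → dominates as t → ∞.
Asymptotic: v ~ c₁ sin(πx/2.1548) e^{-λ₁t} with decay rate λ₁ ≈ 1.126.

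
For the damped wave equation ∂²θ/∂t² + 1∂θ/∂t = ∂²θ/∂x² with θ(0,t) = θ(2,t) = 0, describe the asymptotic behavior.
θ → 0. Damping (γ=1) dissipates energy; oscillations decay exponentially.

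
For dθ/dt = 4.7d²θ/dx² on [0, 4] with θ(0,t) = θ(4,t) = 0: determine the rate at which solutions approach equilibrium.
Eigenvalues: λₙ = 4.7n²π²/4².
First three modes:
  n=1: λ₁ = 4.7π²/4² ≈ 2.899
  n=2: λ₂ = 18.8π²/4² ≈ 11.597 (4× faster decay)
  n=3: λ₃ = 42.3π²/4² ≈ 26.093 (9× faster decay)
As t → ∞, higher modes decay exponentially faster. The n=1 mode dominates: θ ~ c₁ sin(πx/4) e^{-λ₁t}.
Decay rate: λ₁ = 4.7π²/4² ≈ 2.899.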